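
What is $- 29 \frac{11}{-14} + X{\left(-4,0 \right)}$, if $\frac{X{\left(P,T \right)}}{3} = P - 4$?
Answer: $- \frac{17}{14} \approx -1.2143$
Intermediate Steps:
$X{\left(P,T \right)} = -12 + 3 P$ ($X{\left(P,T \right)} = 3 \left(P - 4\right) = 3 \left(-4 + P\right) = -12 + 3 P$)
$- 29 \frac{11}{-14} + X{\left(-4,0 \right)} = - 29 \frac{11}{-14} + \left(-12 + 3 \left(-4\right)\right) = - 29 \cdot 11 \left(- \frac{1}{14}\right) - 24 = \left(-29\right) \left(- \frac{11}{14}\right) - 24 = \frac{319}{14} - 24 = - \frac{17}{14}$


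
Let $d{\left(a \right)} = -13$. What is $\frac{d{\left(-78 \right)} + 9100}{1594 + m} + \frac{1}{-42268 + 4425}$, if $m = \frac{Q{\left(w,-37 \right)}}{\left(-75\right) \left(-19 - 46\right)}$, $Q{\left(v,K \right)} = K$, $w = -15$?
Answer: $\frac{1676404016662}{294067092059} \approx 5.7008$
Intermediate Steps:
$m = - \frac{37}{4875}$ ($m = - \frac{37}{\left(-75\right) \left(-19 - 46\right)} = - \frac{37}{\left(-75\right) \left(-65\right)} = - \frac{37}{4875} \approx -0.0075897$)
$\frac{d{\left(-78 \right)} + 9100}{1594 + m} + \frac{1}{-42268 + 4425} = \frac{-13 + 9100}{1594 - \frac{37}{4875}} + \frac{1}{-42268 + 4425} = \frac{9087}{\frac{7770713}{4875}} + \frac{1}{-37843} = 9087 \cdot \frac{4875}{7770713} - \frac{1}{37843} = \frac{44299125}{7770713} - \frac{1}{37843} = \frac{1676404016662}{294067092059}$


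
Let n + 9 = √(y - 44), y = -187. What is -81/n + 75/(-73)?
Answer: 9939/7592 + 27*I*√231/104 ≈ 1.3091 + 3.9458*I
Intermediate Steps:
n = -9 + I*√231 (n = -9 + √(-187 - 44) = -9 + √(-231) = -9 + I*√231 ≈ -9.0 + 15.199*I)
-81/n + 75/(-73) = -81/(-9 + I*√231) + 75/(-73) = -81/(-9 + I*√231) + 75*(-1/73) = -81/(-9 + I*√231) - 75/73 = -75/73 - 81/(-9 + I*√231)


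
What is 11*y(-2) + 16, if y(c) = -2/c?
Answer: 27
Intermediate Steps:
11*y(-2) + 16 = 11*(-2/(-2)) + 16 = 11*(-2*(-½)) + 16 = 11*1 + 16 = 11 + 16 = 27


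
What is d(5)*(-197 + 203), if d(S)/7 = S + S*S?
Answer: 1260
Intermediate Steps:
d(S) = 7*S + 7*S² (d(S) = 7*(S + S*S) = 7*(S + S²) = 7*S + 7*S²)
d(5)*(-197 + 203) = (7*5*(1 + 5))*(-197 + 203) = (7*5*6)*6 = 210*6 = 1260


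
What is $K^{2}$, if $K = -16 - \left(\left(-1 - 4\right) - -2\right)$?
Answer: $169$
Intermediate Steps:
$K = -13$ ($K = -16 - \left(\left(-1 - 4\right) + 2\right) = -16 - \left(-5 + 2\right) = -16 - -3 = -16 + 3 = -13$)
$K^{2} = \left(-13\right)^{2} = 169$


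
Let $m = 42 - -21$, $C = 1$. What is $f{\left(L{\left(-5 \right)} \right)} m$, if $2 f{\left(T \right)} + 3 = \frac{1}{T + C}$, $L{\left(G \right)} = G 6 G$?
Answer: $- \frac{14238}{151} \approx -94.291$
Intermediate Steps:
$L{\left(G \right)} = 6 G^{2}$ ($L{\left(G \right)} = 6 G G = 6 G^{2}$)
$f{\left(T \right)} = - \frac{3}{2} + \frac{1}{2 \left(1 + T\right)}$ ($f{\left(T \right)} = - \frac{3}{2} + \frac{1}{2 \left(T + 1\right)} = - \frac{3}{2} + \frac{1}{2 \left(1 + T\right)}$)
$m = 63$ ($m = 42 + 21 = 63$)
$f{\left(L{\left(-5 \right)} \right)} m = \frac{-2 - 3 \cdot 6 \left(-5\right)^{2}}{2 \left(1 + 6 \left(-5\right)^{2}\right)} 63 = \frac{-2 - 3 \cdot 6 \cdot 25}{2 \left(1 + 6 \cdot 25\right)} 63 = \frac{-2 - 450}{2 \left(1 + 150\right)} 63 = \frac{-2 - 450}{2 \cdot 151} \cdot 63 = \frac{1}{2} \cdot \frac{1}{151} \left(-452\right) 63 = \left(- \frac{226}{151}\right) 63 = - \frac{14238}{151}$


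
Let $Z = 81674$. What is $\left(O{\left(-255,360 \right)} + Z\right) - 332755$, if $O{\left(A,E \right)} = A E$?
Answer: $-342881$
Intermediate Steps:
$\left(O{\left(-255,360 \right)} + Z\right) - 332755 = \left(\left(-255\right) 360 + 81674\right) - 332755 = \left(-91800 + 81674\right) - 332755 = -10126 - 332755 = -342881$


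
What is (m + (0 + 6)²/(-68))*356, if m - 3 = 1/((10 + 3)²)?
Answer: 2532940/2873 ≈ 881.64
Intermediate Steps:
m = 508/169 (m = 3 + 1/((10 + 3)²) = 3 + 1/(13²) = 3 + 1/169 = 508/169 ≈ 3.0059)
(m + (0 + 6)²/(-68))*356 = (508/169 + (0 + 6)²/(-68))*356 = (508/169 + 6²*(-1/68))*356 = (508/169 + 36*(-1/68))*356 = (508/169 - 9/17)*356 = (7115/2873)*356 = 2532940/2873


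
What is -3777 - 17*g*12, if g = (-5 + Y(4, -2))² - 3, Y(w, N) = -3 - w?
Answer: -32541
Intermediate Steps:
g = 141 (g = (-5 + (-3 - 1*4))² - 3 = (-5 + (-3 - 4))² - 3 = (-5 - 7)² - 3 = (-12)² - 3 = 144 - 3 = 141)
-3777 - 17*g*12 = -3777 - 17*141*12 = -3777 - 2397*12 = -3777 - 1*28764 = -3777 - 28764 = -32541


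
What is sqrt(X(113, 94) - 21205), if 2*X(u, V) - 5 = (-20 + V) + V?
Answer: 57*I*sqrt(26)/2 ≈ 145.32*I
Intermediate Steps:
X(u, V) = -15/2 + V (X(u, V) = 5/2 + ((-20 + V) + V)/2 = 5/2 + (-20 + 2*V)/2 = 5/2 + (-10 + V) = -15/2 + V)
sqrt(X(113, 94) - 21205) = sqrt((-15/2 + 94) - 21205) = sqrt(173/2 - 21205) = sqrt(-42237/2) = 57*I*sqrt(26)/2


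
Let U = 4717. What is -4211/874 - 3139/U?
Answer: -22606773/4122658 ≈ -5.4835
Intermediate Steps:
-4211/874 - 3139/U = -4211/874 - 3139/4717 = -22606773/4122658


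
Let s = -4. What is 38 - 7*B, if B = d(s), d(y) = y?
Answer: 66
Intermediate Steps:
B = -4
38 - 7*B = 38 - 7*(-4) = 38 + 28 = 66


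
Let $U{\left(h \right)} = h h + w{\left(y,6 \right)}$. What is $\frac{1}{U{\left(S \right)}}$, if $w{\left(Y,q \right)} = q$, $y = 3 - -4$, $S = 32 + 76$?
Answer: $\frac{1}{11670} \approx 8.569 \cdot 10^{-5}$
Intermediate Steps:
$S = 108$
$y = 7$ ($y = 3 + 4 = 7$)
$U{\left(h \right)} = 6 + h^{2}$ ($U{\left(h \right)} = h h + 6 = h^{2} + 6 = 6 + h^{2}$)
$\frac{1}{U{\left(S \right)}} = \frac{1}{6 + 108^{2}} = \frac{1}{6 + 11664} = \frac{1}{11670}$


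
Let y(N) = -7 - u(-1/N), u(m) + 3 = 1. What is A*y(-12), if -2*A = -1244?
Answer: -3110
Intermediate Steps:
A = 622 (A = -½*(-1244) = 622)
u(m) = -2 (u(m) = -3 + 1 = -2)
y(N) = -5 (y(N) = -7 - 1*(-2) = -7 + 2 = -5)
A*y(-12) = 622*(-5) = -3110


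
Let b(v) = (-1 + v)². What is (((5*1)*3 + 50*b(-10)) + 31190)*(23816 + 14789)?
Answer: 1438229275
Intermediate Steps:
(((5*1)*3 + 50*b(-10)) + 31190)*(23816 + 14789) = (((5*1)*3 + 50*(-1 - 10)²) + 31190)*(23816 + 14789) = ((5*3 + 50*(-11)²) + 31190)*38605 = ((15 + 50*121) + 31190)*38605 = ((15 + 6050) + 31190)*38605 = (6065 + 31190)*38605 = 37255*38605 = 1438229275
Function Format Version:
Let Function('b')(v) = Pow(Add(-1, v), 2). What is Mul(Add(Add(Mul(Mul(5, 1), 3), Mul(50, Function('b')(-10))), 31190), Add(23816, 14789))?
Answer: 1438229275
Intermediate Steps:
Mul(Add(Add(Mul(Mul(5, 1), 3), Mul(50, Function('b')(-10))), 31190), Add(23816, 14789)) = Mul(Add(Add(Mul(Mul(5, 1), 3), Mul(50, Pow(Add(-1, -10), 2))), 31190), Add(23816, 14789)) = Mul(Add(Add(Mul(5, 3), Mul(50, Pow(-11, 2))), 31190), 38605) = Mul(Add(Add(15, Mul(50, 121)), 31190), 38605) = Mul(Add(Add(15, 6050), 31190), 38605) = Mul(Add(6065, 31190), 38605) = Mul(37255, 38605) = 1438229275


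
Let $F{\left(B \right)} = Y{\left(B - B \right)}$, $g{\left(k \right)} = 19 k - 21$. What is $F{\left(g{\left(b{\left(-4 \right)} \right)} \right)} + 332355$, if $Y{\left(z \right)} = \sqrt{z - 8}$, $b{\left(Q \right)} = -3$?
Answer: $332355 + 2 i \sqrt{2} \approx 3.3236 \cdot 10^{5} + 2.8284 i$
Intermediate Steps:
$g{\left(k \right)} = -21 + 19 k$
$Y{\left(z \right)} = \sqrt{-8 + z}$
$F{\left(B \right)} = 2 i \sqrt{2}$ ($F{\left(B \right)} = \sqrt{-8 + \left(B - B\right)} = \sqrt{-8 + 0} = \sqrt{-8} = 2 i \sqrt{2}$)
$F{\left(g{\left(b{\left(-4 \right)} \right)} \right)} + 332355 = 2 i \sqrt{2} + 332355 = 332355 + 2 i \sqrt{2}$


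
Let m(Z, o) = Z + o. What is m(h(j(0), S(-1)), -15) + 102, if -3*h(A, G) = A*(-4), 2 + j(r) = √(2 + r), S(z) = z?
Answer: 253/3 + 4*√2/3 ≈ 86.219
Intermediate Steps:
j(r) = -2 + √(2 + r)
h(A, G) = 4*A/3 (h(A, G) = -A*(-4)/3 = -(-4)*A/3 = 4*A/3)
m(h(j(0), S(-1)), -15) + 102 = (4*(-2 + √(2 + 0))/3 - 15) + 102 = (4*(-2 + √2)/3 - 15) + 102 = ((-8/3 + 4*√2/3) - 15) + 102 = (-53/3 + 4*√2/3) + 102 = 253/3 + 4*√2/3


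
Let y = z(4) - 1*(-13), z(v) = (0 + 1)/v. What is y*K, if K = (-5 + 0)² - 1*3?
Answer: 583/2 ≈ 291.50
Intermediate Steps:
z(v) = 1/v
y = 53/4 (y = 1/4 - 1*(-13) = ¼ + 13 = 53/4 ≈ 13.250)
K = 22 (K = (-5)² - 3 = 25 - 3 = 22)
y*K = (53/4)*22 = 583/2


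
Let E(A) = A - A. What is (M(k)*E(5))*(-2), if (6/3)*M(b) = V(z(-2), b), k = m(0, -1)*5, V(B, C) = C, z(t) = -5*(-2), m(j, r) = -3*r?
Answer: 0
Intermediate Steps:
E(A) = 0
z(t) = 10
k = 15 (k = -3*(-1)*5 = 3*5 = 15)
M(b) = b/2
(M(k)*E(5))*(-2) = (((1/2)*15)*0)*(-2) = ((15/2)*0)*(-2) = 0*(-2) = 0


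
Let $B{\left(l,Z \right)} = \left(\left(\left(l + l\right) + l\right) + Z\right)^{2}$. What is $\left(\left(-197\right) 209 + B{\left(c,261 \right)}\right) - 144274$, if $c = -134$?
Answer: $-165566$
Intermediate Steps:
$B{\left(l,Z \right)} = \left(Z + 3 l\right)^{2}$ ($B{\left(l,Z \right)} = \left(\left(2 l + l\right) + Z\right)^{2} = \left(3 l + Z\right)^{2} = \left(Z + 3 l\right)^{2}$)
$\left(\left(-197\right) 209 + B{\left(c,261 \right)}\right) - 144274 = \left(\left(-197\right) 209 + \left(261 + 3 \left(-134\right)\right)^{2}\right) - 144274 = \left(-41173 + \left(261 - 402\right)^{2}\right) - 144274 = \left(-41173 + \left(-141\right)^{2}\right) - 144274 = \left(-41173 + 19881\right) - 144274 = -21292 - 144274 = -165566$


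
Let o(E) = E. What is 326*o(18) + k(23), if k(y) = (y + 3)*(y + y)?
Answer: 7064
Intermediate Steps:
k(y) = 2*y*(3 + y) (k(y) = (3 + y)*(2*y) = 2*y*(3 + y))
326*o(18) + k(23) = 326*18 + 2*23*(3 + 23) = 5868 + 2*23*26 = 5868 + 1196 = 7064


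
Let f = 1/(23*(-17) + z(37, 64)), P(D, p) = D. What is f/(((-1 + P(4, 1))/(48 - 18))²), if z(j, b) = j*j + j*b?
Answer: 50/1673 ≈ 0.029886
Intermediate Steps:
z(j, b) = j² + b*j
f = 1/3346 (f = 1/(23*(-17) + 37*(64 + 37)) = 1/(-391 + 37*101) = 1/(-391 + 3737) = 1/3346 ≈ 0.00029886)
f/(((-1 + P(4, 1))/(48 - 18))²) = 1/(3346*(((-1 + 4)/(48 - 18))²)) = 1/(3346*((3/30)²)) = 1/(3346*((3*(1/30))²)) = 1/(3346*((⅒)²)) = 1/(3346*(1/100)) = (1/3346)*100 = 50/1673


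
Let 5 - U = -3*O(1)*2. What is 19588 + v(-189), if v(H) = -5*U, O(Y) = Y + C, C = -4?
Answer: 19653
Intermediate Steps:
O(Y) = -4 + Y (O(Y) = Y - 4 = -4 + Y)
U = -13 (U = 5 - (-3*(-4 + 1))*2 = 5 - (-3*(-3))*2 = 5 - 9*2 = 5 - 1*18 = 5 - 18 = -13)
v(H) = 65 (v(H) = -5*(-13) = 65)
19588 + v(-189) = 19588 + 65 = 19653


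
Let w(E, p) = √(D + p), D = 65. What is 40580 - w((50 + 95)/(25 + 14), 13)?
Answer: 40580 - √78 ≈ 40571.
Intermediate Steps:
w(E, p) = √(65 + p)
40580 - w((50 + 95)/(25 + 14), 13) = 40580 - √(65 + 13) = 40580 - √78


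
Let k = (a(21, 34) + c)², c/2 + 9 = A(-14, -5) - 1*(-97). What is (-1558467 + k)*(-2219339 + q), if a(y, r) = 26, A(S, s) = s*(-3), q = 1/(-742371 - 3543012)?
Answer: 14310234694675193834/4285383 ≈ 3.3393e+12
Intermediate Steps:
q = -1/4285383 (q = 1/(-4285383) = -1/4285383 ≈ -2.3335e-7)
A(S, s) = -3*s
c = 206 (c = -18 + 2*(-3*(-5) - 1*(-97)) = -18 + 2*(15 + 97) = -18 + 2*112 = -18 + 224 = 206)
k = 53824 (k = (26 + 206)² = 232² = 53824)
(-1558467 + k)*(-2219339 + q) = (-1558467 + 53824)*(-2219339 - 1/4285383) = -1504643*(-9510717621838/4285383) = 14310234694675193834/4285383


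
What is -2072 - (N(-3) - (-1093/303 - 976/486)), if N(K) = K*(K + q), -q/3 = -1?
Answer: -50990917/24543 ≈ -2077.6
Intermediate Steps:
q = 3 (q = -3*(-1) = 3)
N(K) = K*(3 + K) (N(K) = K*(K + 3) = K*(3 + K))
-2072 - (N(-3) - (-1093/303 - 976/486)) = -2072 - (-3*(3 - 3) - (-1093/303 - 976/486)) = -2072 - (-3*0 - (-1093*1/303 - 976*1/486)) = -2072 - (0 - (-1093/303 - 488/243)) = -2072 - (0 - 1*(-137821/24543)) = -2072 - (0 + 137821/24543) = -2072 - 1*137821/24543 = -2072 - 137821/24543 = -50990917/24543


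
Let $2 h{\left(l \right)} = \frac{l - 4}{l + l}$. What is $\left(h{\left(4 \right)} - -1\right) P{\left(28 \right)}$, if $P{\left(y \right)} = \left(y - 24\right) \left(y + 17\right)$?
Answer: $180$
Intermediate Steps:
$h{\left(l \right)} = \frac{-4 + l}{4 l}$ ($h{\left(l \right)} = \frac{\left(l - 4\right) \frac{1}{l + l}}{2} = \frac{\left(-4 + l\right) \frac{1}{2 l}}{2} = \frac{\frac{1}{2} \frac{1}{l} \left(-4 + l\right)}{2} = \frac{-4 + l}{4 l}$)
$P{\left(y \right)} = \left(-24 + y\right) \left(17 + y\right)$
$\left(h{\left(4 \right)} - -1\right) P{\left(28 \right)} = \left(\frac{-4 + 4}{4 \cdot 4} - -1\right) \left(-408 + 28^{2} - 196\right) = \left(\frac{1}{4} \cdot \frac{1}{4} \cdot 0 + 1\right) \left(-408 + 784 - 196\right) = \left(0 + 1\right) 180 = 1 \cdot 180 = 180$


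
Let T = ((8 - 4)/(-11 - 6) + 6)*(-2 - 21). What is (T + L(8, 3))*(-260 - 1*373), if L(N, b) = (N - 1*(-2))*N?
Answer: 565902/17 ≈ 33288.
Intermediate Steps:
L(N, b) = N*(2 + N) (L(N, b) = (N + 2)*N = (2 + N)*N = N*(2 + N))
T = -2254/17 (T = (4/(-17) + 6)*(-23) = (4*(-1/17) + 6)*(-23) = (-4/17 + 6)*(-23) = (98/17)*(-23) = -2254/17 ≈ -132.59)
(T + L(8, 3))*(-260 - 1*373) = (-2254/17 + 8*(2 + 8))*(-260 - 1*373) = (-2254/17 + 8*10)*(-260 - 373) = (-2254/17 + 80)*(-633) = -894/17*(-633) = 565902/17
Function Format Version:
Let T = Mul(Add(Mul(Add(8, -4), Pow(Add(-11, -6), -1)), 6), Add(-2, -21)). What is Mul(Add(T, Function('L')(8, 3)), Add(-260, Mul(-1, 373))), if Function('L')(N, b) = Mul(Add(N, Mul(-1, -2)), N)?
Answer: Rational(565902, 17) ≈ 33288.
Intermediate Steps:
Function('L')(N, b) = Mul(N, Add(2, N)) (Function('L')(N, b) = Mul(Add(N, 2), N) = Mul(Add(2, N), N) = Mul(N, Add(2, N)))
T = Rational(-2254, 17) (T = Mul(Add(Mul(4, Pow(-17, -1)), 6), -23) = Mul(Add(Mul(4, Rational(-1, 17)), 6), -23) = Mul(Add(Rational(-4, 17), 6), -23) = Mul(Rational(98, 17), -23) = Rational(-2254, 17) ≈ -132.59)
Mul(Add(T, Function('L')(8, 3)), Add(-260, Mul(-1, 373))) = Mul(Add(Rational(-2254, 17), Mul(8, Add(2, 8))), Add(-260, Mul(-1, 373))) = Mul(Add(Rational(-2254, 17), Mul(8, 10)), Add(-260, -373)) = Mul(Add(Rational(-2254, 17), 80), -633) = Mul(Rational(-894, 17), -633) = Rational(565902, 17)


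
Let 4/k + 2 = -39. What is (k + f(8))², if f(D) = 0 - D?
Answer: 110224/1681 ≈ 65.570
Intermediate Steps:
k = -4/41 (k = 4/(-2 - 39) = 4/(-41) = 4*(-1/41) = -4/41 ≈ -0.097561)
f(D) = -D
(k + f(8))² = (-4/41 - 1*8)² = (-4/41 - 8)² = (-332/41)² = 110224/1681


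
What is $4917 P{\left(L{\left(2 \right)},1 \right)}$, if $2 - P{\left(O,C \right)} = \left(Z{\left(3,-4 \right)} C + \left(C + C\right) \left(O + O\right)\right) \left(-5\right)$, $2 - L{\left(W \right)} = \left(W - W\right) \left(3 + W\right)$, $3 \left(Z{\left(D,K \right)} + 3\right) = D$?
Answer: $157344$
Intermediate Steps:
$Z{\left(D,K \right)} = -3 + \frac{D}{3}$
$L{\left(W \right)} = 2$ ($L{\left(W \right)} = 2 - \left(W - W\right) \left(3 + W\right) = 2 - 0 \left(3 + W\right) = 2 - 0 = 2 + 0 = 2$)
$P{\left(O,C \right)} = 2 - 10 C + 20 C O$ ($P{\left(O,C \right)} = 2 - \left(\left(-3 + \frac{1}{3} \cdot 3\right) C + \left(C + C\right) \left(O + O\right)\right) \left(-5\right) = 2 - \left(\left(-3 + 1\right) C + 2 C 2 O\right) \left(-5\right) = 2 - \left(- 2 C + 4 C O\right) \left(-5\right) = 2 - \left(10 C - 20 C O\right) = 2 + \left(- 10 C + 20 C O\right) = 2 - 10 C + 20 C O$)
$4917 P{\left(L{\left(2 \right)},1 \right)} = 4917 \left(2 - 10 + 20 \cdot 1 \cdot 2\right) = 4917 \left(2 - 10 + 40\right) = 4917 \cdot 32 = 157344$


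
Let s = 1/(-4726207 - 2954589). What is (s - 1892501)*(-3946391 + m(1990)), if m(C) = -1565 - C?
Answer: 28708037899143083481/3840398 ≈ 7.4753e+12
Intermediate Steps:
s = -1/7680796 (s = 1/(-7680796) = -1/7680796 ≈ -1.3019e-7)
(s - 1892501)*(-3946391 + m(1990)) = (-1/7680796 - 1892501)*(-3946391 + (-1565 - 1*1990)) = -14535914110797*(-3946391 + (-1565 - 1990))/7680796 = -14535914110797*(-3946391 - 3555)/7680796 = -14535914110797/7680796*(-3949946) = 28708037899143083481/3840398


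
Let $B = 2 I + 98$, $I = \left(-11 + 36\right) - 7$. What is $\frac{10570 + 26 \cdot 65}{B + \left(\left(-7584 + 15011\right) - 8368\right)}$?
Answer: $- \frac{12260}{807} \approx -15.192$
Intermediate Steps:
$I = 18$ ($I = 25 - 7 = 18$)
$B = 134$ ($B = 2 \cdot 18 + 98 = 36 + 98 = 134$)
$\frac{10570 + 26 \cdot 65}{B + \left(\left(-7584 + 15011\right) - 8368\right)} = \frac{10570 + 26 \cdot 65}{134 + \left(\left(-7584 + 15011\right) - 8368\right)} = \frac{10570 + 1690}{134 + \left(7427 - 8368\right)} = \frac{12260}{134 - 941} = \frac{12260}{-807} = 12260 \left(- \frac{1}{807}\right) = - \frac{12260}{807}$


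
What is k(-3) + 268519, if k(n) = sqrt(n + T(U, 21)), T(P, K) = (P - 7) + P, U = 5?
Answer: 268519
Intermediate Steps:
T(P, K) = -7 + 2*P (T(P, K) = (-7 + P) + P = -7 + 2*P)
k(n) = sqrt(3 + n) (k(n) = sqrt(n + (-7 + 2*5)) = sqrt(n + (-7 + 10)) = sqrt(n + 3) = sqrt(3 + n))
k(-3) + 268519 = sqrt(3 - 3) + 268519 = sqrt(0) + 268519 = 0 + 268519 = 268519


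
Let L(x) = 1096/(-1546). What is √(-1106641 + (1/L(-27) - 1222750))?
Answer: I*√174881464617/274 ≈ 1526.2*I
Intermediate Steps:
L(x) = -548/773 (L(x) = 1096*(-1/1546) = -548/773)
√(-1106641 + (1/L(-27) - 1222750)) = √(-1106641 + (1/(-548/773) - 1222750)) = √(-1106641 + (-773/548 - 1222750)) = √(-1106641 - 670067773/548) = √(-1276507041/548) = I*√174881464617/274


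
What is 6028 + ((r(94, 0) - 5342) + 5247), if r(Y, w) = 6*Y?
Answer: 6497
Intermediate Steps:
6028 + ((r(94, 0) - 5342) + 5247) = 6028 + ((6*94 - 5342) + 5247) = 6028 + ((564 - 5342) + 5247) = 6028 + (-4778 + 5247) = 6028 + 469 = 6497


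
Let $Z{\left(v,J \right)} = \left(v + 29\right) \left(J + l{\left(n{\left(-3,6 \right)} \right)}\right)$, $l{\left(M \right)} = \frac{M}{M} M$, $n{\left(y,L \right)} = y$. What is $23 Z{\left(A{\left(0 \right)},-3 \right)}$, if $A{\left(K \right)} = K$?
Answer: $-4002$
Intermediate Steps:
$l{\left(M \right)} = M$ ($l{\left(M \right)} = 1 M = M$)
$Z{\left(v,J \right)} = \left(-3 + J\right) \left(29 + v\right)$ ($Z{\left(v,J \right)} = \left(v + 29\right) \left(J - 3\right) = \left(29 + v\right) \left(-3 + J\right) = \left(-3 + J\right) \left(29 + v\right)$)
$23 Z{\left(A{\left(0 \right)},-3 \right)} = 23 \left(-87 - 0 + 29 \left(-3\right) - 0\right) = 23 \left(-87 + 0 - 87 + 0\right) = 23 \left(-174\right) = -4002$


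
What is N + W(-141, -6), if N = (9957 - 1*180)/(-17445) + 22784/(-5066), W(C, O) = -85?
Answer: -1326498102/14729395 ≈ -90.058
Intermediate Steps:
N = -74499527/14729395 (N = (9957 - 180)*(-1/17445) + 22784*(-1/5066) = 9777*(-1/17445) - 11392/2533 = -3259/5815 - 11392/2533 = -74499527/14729395 ≈ -5.0579)
N + W(-141, -6) = -74499527/14729395 - 85 = -1326498102/14729395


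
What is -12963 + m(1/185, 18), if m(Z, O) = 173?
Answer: -12790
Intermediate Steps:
-12963 + m(1/185, 18) = -12963 + 173 = -12790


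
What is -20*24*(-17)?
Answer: 8160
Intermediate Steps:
-20*24*(-17) = -480*(-17) = 8160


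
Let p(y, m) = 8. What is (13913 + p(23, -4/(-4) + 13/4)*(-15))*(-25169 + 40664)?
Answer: 213722535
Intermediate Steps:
(13913 + p(23, -4/(-4) + 13/4)*(-15))*(-25169 + 40664) = (13913 + 8*(-15))*(-25169 + 40664) = (13913 - 120)*15495 = 13793*15495 = 213722535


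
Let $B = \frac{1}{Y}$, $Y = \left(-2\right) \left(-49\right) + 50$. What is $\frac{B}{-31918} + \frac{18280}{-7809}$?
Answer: $- \frac{86352241729}{36888653976} \approx -2.3409$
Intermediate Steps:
$Y = 148$ ($Y = 98 + 50 = 148$)
$B = \frac{1}{148} \approx 0.0067568$
$\frac{B}{-31918} + \frac{18280}{-7809} = \frac{1}{148 \left(-31918\right)} + \frac{18280}{-7809} = \frac{1}{148} \left(- \frac{1}{31918}\right) + 18280 \left(- \frac{1}{7809}\right) = - \frac{1}{4723864} - \frac{18280}{7809} = - \frac{86352241729}{36888653976}$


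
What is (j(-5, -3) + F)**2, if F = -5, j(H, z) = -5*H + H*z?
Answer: 1225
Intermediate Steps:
(j(-5, -3) + F)**2 = (-5*(-5 - 3) - 5)**2 = (-5*(-8) - 5)**2 = (40 - 5)**2 = 35**2 = 1225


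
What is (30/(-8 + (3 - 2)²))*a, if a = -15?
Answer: 450/7 ≈ 64.286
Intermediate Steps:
(30/(-8 + (3 - 2)²))*a = (30/(-8 + (3 - 2)²))*(-15) = (30/(-8 + 1²))*(-15) = (30/(-8 + 1))*(-15) = (30/(-7))*(-15) = (30*(-⅐))*(-15) = -30/7*(-15) = 450/7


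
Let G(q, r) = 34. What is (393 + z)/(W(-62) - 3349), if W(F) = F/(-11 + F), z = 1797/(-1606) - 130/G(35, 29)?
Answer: -10594747/91411210 ≈ -0.11590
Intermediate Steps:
z = -134939/27302 (z = 1797/(-1606) - 130/34 = 1797*(-1/1606) - 130*1/34 = -1797/1606 - 65/17 = -134939/27302 ≈ -4.9425)
(393 + z)/(W(-62) - 3349) = (393 - 134939/27302)/(-62/(-11 - 62) - 3349) = 10594747/(27302*(-62/(-73) - 3349)) = 10594747/(27302*(-62*(-1/73) - 3349)) = 10594747/(27302*(62/73 - 3349)) = 10594747/(27302*(-244415/73)) = (10594747/27302)*(-73/244415) = -10594747/91411210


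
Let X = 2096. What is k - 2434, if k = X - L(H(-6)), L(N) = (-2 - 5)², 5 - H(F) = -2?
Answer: -387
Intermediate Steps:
H(F) = 7 (H(F) = 5 - 1*(-2) = 5 + 2 = 7)
L(N) = 49 (L(N) = (-7)² = 49)
k = 2047 (k = 2096 - 1*49 = 2096 - 49 = 2047)
k - 2434 = 2047 - 2434 = -387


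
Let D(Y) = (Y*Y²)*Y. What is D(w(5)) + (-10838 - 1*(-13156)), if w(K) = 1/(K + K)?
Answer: 23180001/10000 ≈ 2318.0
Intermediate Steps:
w(K) = 1/(2*K)
D(Y) = Y⁴ (D(Y) = Y³*Y = Y⁴)
D(w(5)) + (-10838 - 1*(-13156)) = ((½)/5)⁴ + (-10838 - 1*(-13156)) = ((½)*(⅕))⁴ + (-10838 + 13156) = (⅒)⁴ + 2318 = 1/10000 + 2318 = 23180001/10000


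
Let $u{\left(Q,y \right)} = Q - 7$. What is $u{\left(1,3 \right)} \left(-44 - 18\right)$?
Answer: $372$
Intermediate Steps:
$u{\left(Q,y \right)} = -7 + Q$
$u{\left(1,3 \right)} \left(-44 - 18\right) = \left(-7 + 1\right) \left(-44 - 18\right) = \left(-6\right) \left(-62\right) = 372$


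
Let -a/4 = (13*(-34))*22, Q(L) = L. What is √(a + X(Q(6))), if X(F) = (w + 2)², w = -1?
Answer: √38897 ≈ 197.22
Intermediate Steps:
a = 38896 (a = -4*13*(-34)*22 = -(-1768)*22 = -4*(-9724) = 38896)
X(F) = 1 (X(F) = (-1 + 2)² = 1² = 1)
√(a + X(Q(6))) = √(38896 + 1) = √38897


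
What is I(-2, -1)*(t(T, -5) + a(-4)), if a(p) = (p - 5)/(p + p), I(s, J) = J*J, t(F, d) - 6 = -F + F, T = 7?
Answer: 57/8 ≈ 7.1250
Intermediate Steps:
t(F, d) = 6 (t(F, d) = 6 + (-F + F) = 6 + 0 = 6)
I(s, J) = J**2
a(p) = (-5 + p)/(2*p) (a(p) = (-5 + p)/((2*p)) = (-5 + p)*(1/(2*p)) = (-5 + p)/(2*p))
I(-2, -1)*(t(T, -5) + a(-4)) = (-1)**2*(6 + (1/2)*(-5 - 4)/(-4)) = 1*(6 + (1/2)*(-1/4)*(-9)) = 1*(6 + 9/8) = 1*(57/8) = 57/8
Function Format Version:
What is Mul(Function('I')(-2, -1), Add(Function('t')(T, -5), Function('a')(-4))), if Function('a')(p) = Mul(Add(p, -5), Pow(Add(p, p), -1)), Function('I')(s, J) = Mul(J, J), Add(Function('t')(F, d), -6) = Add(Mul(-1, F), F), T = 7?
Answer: Rational(57, 8) ≈ 7.1250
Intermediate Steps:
Function('t')(F, d) = 6 (Function('t')(F, d) = Add(6, Add(Mul(-1, F), F)) = Add(6, 0) = 6)
Function('I')(s, J) = Pow(J, 2)
Function('a')(p) = Mul(Rational(1, 2), Pow(p, -1), Add(-5, p)) (Function('a')(p) = Mul(Add(-5, p), Pow(Mul(2, p), -1)) = Mul(Add(-5, p), Mul(Rational(1, 2), Pow(p, -1))) = Mul(Rational(1, 2), Pow(p, -1), Add(-5, p)))
Mul(Function('I')(-2, -1), Add(Function('t')(T, -5), Function('a')(-4))) = Mul(Pow(-1, 2), Add(6, Mul(Rational(1, 2), Pow(-4, -1), Add(-5, -4)))) = Mul(1, Add(6, Mul(Rational(1, 2), Rational(-1, 4), -9))) = Mul(1, Add(6, Rational(9, 8))) = Mul(1, Rational(57, 8)) = Rational(57, 8)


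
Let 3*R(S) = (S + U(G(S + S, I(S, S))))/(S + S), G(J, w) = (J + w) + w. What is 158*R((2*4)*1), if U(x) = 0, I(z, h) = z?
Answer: 79/3 ≈ 26.333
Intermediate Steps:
G(J, w) = J + 2*w
R(S) = 1/6 (R(S) = ((S + 0)/(S + S))/3 = (S/((2*S)))/3 = (S*(1/(2*S)))/3 = (1/3)*(1/2) = 1/6)
158*R((2*4)*1) = 158*(1/6) = 79/3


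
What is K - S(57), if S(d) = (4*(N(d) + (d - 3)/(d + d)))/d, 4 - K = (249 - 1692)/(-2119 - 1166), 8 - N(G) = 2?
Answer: 1227959/395295 ≈ 3.1064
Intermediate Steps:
N(G) = 6 (N(G) = 8 - 1*2 = 8 - 2 = 6)
K = 3899/1095 (K = 4 - (249 - 1692)/(-2119 - 1166) = 4 - (-1443)/(-3285) = 4 - (-1443)*(-1)/3285 = 4 - 1*481/1095 = 4 - 481/1095 = 3899/1095 ≈ 3.5607)
S(d) = (24 + 2*(-3 + d)/d)/d (S(d) = (4*(6 + (d - 3)/(d + d)))/d = (4*(6 + (-3 + d)/((2*d))))/d = (4*(6 + (-3 + d)*(1/(2*d))))/d = (4*(6 + (-3 + d)/(2*d)))/d = (24 + 2*(-3 + d)/d)/d)
K - S(57) = 3899/1095 - 2*(-3 + 13*57)/57² = 3899/1095 - 2*(-3 + 741)/3249 = 3899/1095 - 2*738/3249 = 3899/1095 - 1*164/361 = 3899/1095 - 164/361 = 1227959/395295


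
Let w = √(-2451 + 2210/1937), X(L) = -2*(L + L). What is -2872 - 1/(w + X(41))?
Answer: -12557890340/4372533 + I*√54389321/4372533 ≈ -2872.0 + 0.0016866*I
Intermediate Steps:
X(L) = -4*L
w = I*√54389321/149 (w = √(-2451 + 2210*(1/1937)) = √(-2451 + 170/149) = √(-365029/149) = I*√54389321/149 ≈ 49.496*I)
-2872 - 1/(w + X(41)) = -2872 - 1/(I*√54389321/149 - 4*41) = -2872 - 1/(I*√54389321/149 - 164) = -2872 - 1/(-164 + I*√54389321/149)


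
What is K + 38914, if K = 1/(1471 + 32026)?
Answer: 1303502259/33497 ≈ 38914.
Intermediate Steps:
K = 1/33497 ≈ 2.9853e-5
K + 38914 = 1/33497 + 38914 = 1303502259/33497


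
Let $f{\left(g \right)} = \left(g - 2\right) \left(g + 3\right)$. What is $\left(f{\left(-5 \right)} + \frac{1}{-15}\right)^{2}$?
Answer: $\frac{43681}{225} \approx 194.14$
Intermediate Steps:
$f{\left(g \right)} = \left(-2 + g\right) \left(3 + g\right)$
$\left(f{\left(-5 \right)} + \frac{1}{-15}\right)^{2} = \left(\left(-6 - 5 + \left(-5\right)^{2}\right) + \frac{1}{-15}\right)^{2} = \left(\left(-6 - 5 + 25\right) - \frac{1}{15}\right)^{2} = \left(14 - \frac{1}{15}\right)^{2} = \left(\frac{209}{15}\right)^{2} = \frac{43681}{225}$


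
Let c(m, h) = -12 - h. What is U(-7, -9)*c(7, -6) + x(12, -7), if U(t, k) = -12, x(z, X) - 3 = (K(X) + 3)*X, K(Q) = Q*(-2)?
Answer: -44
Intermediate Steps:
K(Q) = -2*Q
x(z, X) = 3 + X*(3 - 2*X) (x(z, X) = 3 + (-2*X + 3)*X = 3 + (3 - 2*X)*X = 3 + X*(3 - 2*X))
U(-7, -9)*c(7, -6) + x(12, -7) = -12*(-12 - 1*(-6)) + (3 - 2*(-7)² + 3*(-7)) = -12*(-12 + 6) + (3 - 2*49 - 21) = -12*(-6) + (3 - 98 - 21) = 72 - 116 = -44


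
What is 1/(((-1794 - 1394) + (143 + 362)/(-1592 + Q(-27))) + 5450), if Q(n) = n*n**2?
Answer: 4255/9624709 ≈ 0.00044209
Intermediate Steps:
Q(n) = n**3
1/(((-1794 - 1394) + (143 + 362)/(-1592 + Q(-27))) + 5450) = 1/(((-1794 - 1394) + (143 + 362)/(-1592 + (-27)**3)) + 5450) = 1/((-3188 + 505/(-1592 - 19683)) + 5450) = 1/((-3188 + 505/(-21275)) + 5450) = 1/((-3188 + 505*(-1/21275)) + 5450) = 1/((-3188 - 101/4255) + 5450) = 1/(-13565041/4255 + 5450) = 1/(9624709/4255) = 4255/9624709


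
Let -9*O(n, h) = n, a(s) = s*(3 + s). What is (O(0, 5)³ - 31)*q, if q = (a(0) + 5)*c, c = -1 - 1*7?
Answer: 1240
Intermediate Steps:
O(n, h) = -n/9
c = -8 (c = -1 - 7 = -8)
q = -40 (q = (0*(3 + 0) + 5)*(-8) = (0*3 + 5)*(-8) = (0 + 5)*(-8) = 5*(-8) = -40)
(O(0, 5)³ - 31)*q = ((-⅑*0)³ - 31)*(-40) = (0³ - 31)*(-40) = (0 - 31)*(-40) = -31*(-40) = 1240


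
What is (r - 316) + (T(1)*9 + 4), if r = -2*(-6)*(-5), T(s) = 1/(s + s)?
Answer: -735/2 ≈ -367.50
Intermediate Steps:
T(s) = 1/(2*s)
r = -60 (r = 12*(-5) = -60)
(r - 316) + (T(1)*9 + 4) = (-60 - 316) + (((½)/1)*9 + 4) = -376 + (((½)*1)*9 + 4) = -376 + ((½)*9 + 4) = -376 + (9/2 + 4) = -376 + 17/2 = -735/2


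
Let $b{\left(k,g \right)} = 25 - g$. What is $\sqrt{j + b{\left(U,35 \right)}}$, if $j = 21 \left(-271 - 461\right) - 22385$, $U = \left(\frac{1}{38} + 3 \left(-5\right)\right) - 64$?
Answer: $i \sqrt{37767} \approx 194.34 i$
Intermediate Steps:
$U = - \frac{3001}{38}$ ($U = \left(\frac{1}{38} - 15\right) - 64 = - \frac{569}{38} - 64 = - \frac{3001}{38} \approx -78.974$)
$j = -37757$ ($j = 21 \left(-732\right) - 22385 = -15372 - 22385 = -37757$)
$\sqrt{j + b{\left(U,35 \right)}} = \sqrt{-37757 + \left(25 - 35\right)} = \sqrt{-37757 - 10} = \sqrt{-37767} = i \sqrt{37767}$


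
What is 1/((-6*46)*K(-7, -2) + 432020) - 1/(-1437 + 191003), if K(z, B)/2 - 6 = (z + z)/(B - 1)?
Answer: -118283/40390069356 ≈ -2.9285e-6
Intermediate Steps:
K(z, B) = 12 + 4*z/(-1 + B) (K(z, B) = 12 + 2*((z + z)/(B - 1)) = 12 + 2*((2*z)/(-1 + B)) = 12 + 2*(2*z/(-1 + B)) = 12 + 4*z/(-1 + B))
1/((-6*46)*K(-7, -2) + 432020) - 1/(-1437 + 191003) = 1/((-6*46)*(4*(-3 - 7 + 3*(-2))/(-1 - 2)) + 432020) - 1/(-1437 + 191003) = 1/(-1104*(-3 - 7 - 6)/(-3) + 432020) - 1/189566 = 1/(-1104*(-1)*(-16)/3 + 432020) - 1*1/189566 = 1/(-276*64/3 + 432020) - 1/189566 = 1/(-5888 + 432020) - 1/189566 = 1/426132 - 1/189566 = -118283/40390069356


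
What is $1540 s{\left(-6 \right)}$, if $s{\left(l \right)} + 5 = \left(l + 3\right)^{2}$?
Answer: $6160$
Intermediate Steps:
$s{\left(l \right)} = -5 + \left(3 + l\right)^{2}$ ($s{\left(l \right)} = -5 + \left(l + 3\right)^{2} = -5 + \left(3 + l\right)^{2}$)
$1540 s{\left(-6 \right)} = 1540 \left(-5 + \left(3 - 6\right)^{2}\right) = 1540 \left(-5 + \left(-3\right)^{2}\right) = 1540 \left(-5 + 9\right) = 1540 \cdot 4 = 6160$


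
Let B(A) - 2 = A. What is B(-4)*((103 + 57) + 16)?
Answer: -352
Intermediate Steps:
B(A) = 2 + A
B(-4)*((103 + 57) + 16) = (2 - 4)*((103 + 57) + 16) = -2*(160 + 16) = -2*176 = -352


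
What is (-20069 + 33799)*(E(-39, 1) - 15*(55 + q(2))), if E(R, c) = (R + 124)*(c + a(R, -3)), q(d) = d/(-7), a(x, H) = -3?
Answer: -95217550/7 ≈ -1.3603e+7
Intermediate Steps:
q(d) = -d/7 (q(d) = d*(-1/7) = -d/7)
E(R, c) = (-3 + c)*(124 + R) (E(R, c) = (R + 124)*(c - 3) = (124 + R)*(-3 + c) = (-3 + c)*(124 + R))
(-20069 + 33799)*(E(-39, 1) - 15*(55 + q(2))) = (-20069 + 33799)*((-372 - 3*(-39) + 124*1 - 39*1) - 15*(55 - 1/7*2)) = 13730*((-372 + 117 + 124 - 39) - 15*(55 - 2/7)) = 13730*(-170 - 15*383/7) = 13730*(-170 - 5745/7) = 13730*(-6935/7) = -95217550/7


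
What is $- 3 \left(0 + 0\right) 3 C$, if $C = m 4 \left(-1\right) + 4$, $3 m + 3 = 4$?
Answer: $0$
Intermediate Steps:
$m = \frac{1}{3}$ ($m = -1 + \frac{1}{3} \cdot 4 = -1 + \frac{4}{3} = \frac{1}{3} \approx 0.33333$)
$C = \frac{8}{3}$ ($C = \frac{1}{3} \cdot 4 \left(-1\right) + 4 = \frac{4}{3} \left(-1\right) + 4 = - \frac{4}{3} + 4 = \frac{8}{3} \approx 2.6667$)
$- 3 \left(0 + 0\right) 3 C = - 3 \left(0 + 0\right) 3 \cdot \frac{8}{3} = \left(-3\right) 0 \cdot 3 \cdot \frac{8}{3} = 0 \cdot 3 \cdot \frac{8}{3} = 0 \cdot \frac{8}{3} = 0$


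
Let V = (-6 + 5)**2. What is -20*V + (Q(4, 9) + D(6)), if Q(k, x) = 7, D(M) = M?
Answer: -7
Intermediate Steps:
V = 1 (V = (-1)**2 = 1)
-20*V + (Q(4, 9) + D(6)) = -20*1 + (7 + 6) = -20 + 13 = -7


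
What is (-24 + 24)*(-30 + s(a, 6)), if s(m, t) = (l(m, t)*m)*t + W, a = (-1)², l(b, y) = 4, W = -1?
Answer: 0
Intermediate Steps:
a = 1
s(m, t) = -1 + 4*m*t (s(m, t) = (4*m)*t - 1 = 4*m*t - 1 = -1 + 4*m*t)
(-24 + 24)*(-30 + s(a, 6)) = (-24 + 24)*(-30 + (-1 + 4*1*6)) = 0*(-30 + (-1 + 24)) = 0*(-30 + 23) = 0*(-7) = 0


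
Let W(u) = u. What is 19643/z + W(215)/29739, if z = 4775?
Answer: 585189802/142003725 ≈ 4.1209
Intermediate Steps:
19643/z + W(215)/29739 = 19643/4775 + 215/29739 = 585189802/142003725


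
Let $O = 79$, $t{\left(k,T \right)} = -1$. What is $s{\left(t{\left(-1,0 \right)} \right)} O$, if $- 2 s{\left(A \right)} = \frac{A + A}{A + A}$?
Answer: $- \frac{79}{2} \approx -39.5$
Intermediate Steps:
$s{\left(A \right)} = - \frac{1}{2}$ ($s{\left(A \right)} = - \frac{\left(A + A\right) \frac{1}{A + A}}{2} = - \frac{2 A \frac{1}{2 A}}{2} = \left(- \frac{1}{2}\right) 1 = - \frac{1}{2}$)
$s{\left(t{\left(-1,0 \right)} \right)} O = \left(- \frac{1}{2}\right) 79 = - \frac{79}{2}$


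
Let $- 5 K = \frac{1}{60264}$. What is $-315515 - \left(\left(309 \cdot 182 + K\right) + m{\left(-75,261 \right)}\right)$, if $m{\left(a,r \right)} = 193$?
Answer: $- \frac{112074768719}{301320} \approx -3.7195 \cdot 10^{5}$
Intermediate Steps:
$K = - \frac{1}{301320}$ ($K = - \frac{1}{5 \cdot 60264} = \left(- \frac{1}{5}\right) \frac{1}{60264} = - \frac{1}{301320} \approx -3.3187 \cdot 10^{-6}$)
$-315515 - \left(\left(309 \cdot 182 + K\right) + m{\left(-75,261 \right)}\right) = -315515 - \left(\left(309 \cdot 182 - \frac{1}{301320}\right) + 193\right) = -315515 - \left(\left(56238 - \frac{1}{301320}\right) + 193\right) = -315515 - \left(\frac{16945634159}{301320} + 193\right) = -315515 - \frac{17003788919}{301320} = - \frac{112074768719}{301320}$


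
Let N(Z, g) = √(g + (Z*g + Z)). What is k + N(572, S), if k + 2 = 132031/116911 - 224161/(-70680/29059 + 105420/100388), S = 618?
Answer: 19112415342592393268/117846991219665 + √354686 ≈ 1.6278e+5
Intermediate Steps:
N(Z, g) = √(Z + g + Z*g) (N(Z, g) = √(g + (Z + Z*g)) = √(Z + g + Z*g))
k = 19112415342592393268/117846991219665 (k = -2 + (132031/116911 - 224161/(-70680/29059 + 105420/100388)) = -2 + (132031*(1/116911) - 224161/(-70680*1/29059 + 105420*(1/100388))) = -2 + (132031/116911 - 224161/(-70680/29059 + 26355/25097)) = -2 + (132031/116911 - 224161/(-1008006015/729293723)) = -2 + (132031/116911 - 224161*(-729293723/1008006015)) = -2 + (132031/116911 + 163479210241403/1008006015) = -2 + 19112651036574832598/117846991219665 = 19112415342592393268/117846991219665 ≈ 1.6218e+5)
k + N(572, S) = 19112415342592393268/117846991219665 + √(572 + 618 + 572*618) = 19112415342592393268/117846991219665 + √(572 + 618 + 353496) = 19112415342592393268/117846991219665 + √354686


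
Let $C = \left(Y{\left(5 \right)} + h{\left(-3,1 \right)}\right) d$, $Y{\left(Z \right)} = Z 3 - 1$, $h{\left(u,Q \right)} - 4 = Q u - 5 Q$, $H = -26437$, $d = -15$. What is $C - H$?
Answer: $26287$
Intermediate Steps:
$h{\left(u,Q \right)} = 4 - 5 Q + Q u$ ($h{\left(u,Q \right)} = 4 + \left(Q u - 5 Q\right) = 4 + \left(- 5 Q + Q u\right) = 4 - 5 Q + Q u$)
$Y{\left(Z \right)} = -1 + 3 Z$ ($Y{\left(Z \right)} = 3 Z - 1 = -1 + 3 Z$)
$C = -150$ ($C = \left(\left(-1 + 3 \cdot 5\right) + \left(4 - 5 + 1 \left(-3\right)\right)\right) \left(-15\right) = \left(\left(-1 + 15\right) - 4\right) \left(-15\right) = \left(14 - 4\right) \left(-15\right) = 10 \left(-15\right) = -150$)
$C - H = -150 - -26437 = -150 + 26437 = 26287$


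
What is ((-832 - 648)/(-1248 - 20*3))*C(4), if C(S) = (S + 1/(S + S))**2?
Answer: 67155/3488 ≈ 19.253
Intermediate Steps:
C(S) = (S + 1/(2*S))**2
((-832 - 648)/(-1248 - 20*3))*C(4) = ((-832 - 648)/(-1248 - 20*3))*((1/4)*(1 + 2*4**2)**2/4**2) = (-1480/(-1248 - 60))*((1/4)*(1/16)*(1 + 2*16)**2) = (-1480/(-1308))*((1/4)*(1/16)*(1 + 32)**2) = (-1480*(-1/1308))*((1/4)*(1/16)*33**2) = 370*((1/4)*(1/16)*1089)/327 = (370/327)*(1089/64) = 67155/3488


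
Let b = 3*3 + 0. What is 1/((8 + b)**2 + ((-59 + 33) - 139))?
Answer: 1/124 ≈ 0.0080645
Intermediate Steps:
b = 9 (b = 9 + 0 = 9)
1/((8 + b)**2 + ((-59 + 33) - 139)) = 1/((8 + 9)**2 + ((-59 + 33) - 139)) = 1/(17**2 + (-26 - 139)) = 1/(289 - 165) = 1/124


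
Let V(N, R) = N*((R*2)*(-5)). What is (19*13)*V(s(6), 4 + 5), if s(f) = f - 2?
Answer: -88920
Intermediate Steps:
s(f) = -2 + f
V(N, R) = -10*N*R (V(N, R) = N*((2*R)*(-5)) = N*(-10*R) = -10*N*R)
(19*13)*V(s(6), 4 + 5) = (19*13)*(-10*(-2 + 6)*(4 + 5)) = 247*(-10*4*9) = 247*(-360) = -88920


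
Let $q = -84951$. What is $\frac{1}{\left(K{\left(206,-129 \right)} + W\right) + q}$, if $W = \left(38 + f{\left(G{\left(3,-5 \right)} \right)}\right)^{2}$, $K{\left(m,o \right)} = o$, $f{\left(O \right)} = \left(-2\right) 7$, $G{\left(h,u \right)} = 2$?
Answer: $- \frac{1}{84504} \approx -1.1834 \cdot 10^{-5}$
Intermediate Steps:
$f{\left(O \right)} = -14$
$W = 576$ ($W = \left(38 - 14\right)^{2} = 24^{2} = 576$)
$\frac{1}{\left(K{\left(206,-129 \right)} + W\right) + q} = \frac{1}{\left(-129 + 576\right) - 84951} = \frac{1}{447 - 84951} = \frac{1}{-84504} = - \frac{1}{84504}$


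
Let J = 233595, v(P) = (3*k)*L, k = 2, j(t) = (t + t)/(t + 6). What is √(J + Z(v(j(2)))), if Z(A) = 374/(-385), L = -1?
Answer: √286152685/35 ≈ 483.32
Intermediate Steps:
j(t) = 2*t/(6 + t) (j(t) = (2*t)/(6 + t) = 2*t/(6 + t))
v(P) = -6 (v(P) = (3*2)*(-1) = 6*(-1) = -6)
Z(A) = -34/35 (Z(A) = 374*(-1/385) = -34/35)
√(J + Z(v(j(2)))) = √(233595 - 34/35) = √(8175791/35) = √286152685/35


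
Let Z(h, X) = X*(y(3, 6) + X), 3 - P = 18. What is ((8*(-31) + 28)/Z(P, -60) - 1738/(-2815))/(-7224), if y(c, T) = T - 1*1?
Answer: -4651/61006680 ≈ -7.6238e-5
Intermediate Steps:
y(c, T) = -1 + T (y(c, T) = T - 1 = -1 + T)
P = -15 (P = 3 - 1*18 = 3 - 18 = -15)
Z(h, X) = X*(5 + X) (Z(h, X) = X*((-1 + 6) + X) = X*(5 + X))
((8*(-31) + 28)/Z(P, -60) - 1738/(-2815))/(-7224) = ((8*(-31) + 28)/((-60*(5 - 60))) - 1738/(-2815))/(-7224) = ((-248 + 28)/((-60*(-55))) - 1738*(-1/2815))*(-1/7224) = (-220/3300 + 1738/2815)*(-1/7224) = (-220*1/3300 + 1738/2815)*(-1/7224) = (-1/15 + 1738/2815)*(-1/7224) = (4651/8445)*(-1/7224) = -4651/61006680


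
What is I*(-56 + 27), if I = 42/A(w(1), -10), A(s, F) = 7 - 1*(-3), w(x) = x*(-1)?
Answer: -609/5 ≈ -121.80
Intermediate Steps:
w(x) = -x
A(s, F) = 10 (A(s, F) = 7 + 3 = 10)
I = 21/5 (I = 42/10 = 42*(⅒) = 21/5 ≈ 4.2000)
I*(-56 + 27) = 21*(-56 + 27)/5 = (21/5)*(-29) = -609/5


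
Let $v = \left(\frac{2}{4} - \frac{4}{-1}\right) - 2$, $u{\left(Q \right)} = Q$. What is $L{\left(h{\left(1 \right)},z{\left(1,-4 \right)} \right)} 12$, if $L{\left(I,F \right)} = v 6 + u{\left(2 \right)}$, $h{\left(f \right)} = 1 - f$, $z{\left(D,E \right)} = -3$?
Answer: $204$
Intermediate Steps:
$v = \frac{5}{2}$ ($v = \left(2 \cdot \frac{1}{4} - -4\right) - 2 = \left(\frac{1}{2} + 4\right) - 2 = \frac{9}{2} - 2 = \frac{5}{2} \approx 2.5$)
$L{\left(I,F \right)} = 17$ ($L{\left(I,F \right)} = \frac{5}{2} \cdot 6 + 2 = 15 + 2 = 17$)
$L{\left(h{\left(1 \right)},z{\left(1,-4 \right)} \right)} 12 = 17 \cdot 12 = 204$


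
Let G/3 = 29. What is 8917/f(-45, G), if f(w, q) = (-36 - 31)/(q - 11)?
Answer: -677692/67 ≈ -10115.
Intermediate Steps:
G = 87 (G = 3*29 = 87)
f(w, q) = -67/(-11 + q)
8917/f(-45, G) = 8917/((-67/(-11 + 87))) = 8917/((-67/76)) = 8917/((-67*1/76)) = 8917/(-67/76) = 8917*(-76/67) = -677692/67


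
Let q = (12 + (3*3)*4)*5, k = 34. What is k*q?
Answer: 8160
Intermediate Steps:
q = 240 (q = (12 + 9*4)*5 = (12 + 36)*5 = 48*5 = 240)
k*q = 34*240 = 8160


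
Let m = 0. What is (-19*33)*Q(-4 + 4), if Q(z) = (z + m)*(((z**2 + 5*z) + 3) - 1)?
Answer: 0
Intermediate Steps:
Q(z) = z*(2 + z**2 + 5*z) (Q(z) = (z + 0)*(((z**2 + 5*z) + 3) - 1) = z*((3 + z**2 + 5*z) - 1) = z*(2 + z**2 + 5*z))
(-19*33)*Q(-4 + 4) = (-19*33)*((-4 + 4)*(2 + (-4 + 4)**2 + 5*(-4 + 4))) = -0*(2 + 0**2 + 5*0) = -0*(2 + 0 + 0) = -0*2 = -627*0 = 0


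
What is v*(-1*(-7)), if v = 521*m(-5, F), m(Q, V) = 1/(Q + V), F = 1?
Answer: -3647/4 ≈ -911.75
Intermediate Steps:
v = -521/4 (v = 521/(-5 + 1) = 521/(-4) = 521*(-¼) = -521/4 ≈ -130.25)
v*(-1*(-7)) = -(-521)*(-7)/4 = -521/4*7 = -3647/4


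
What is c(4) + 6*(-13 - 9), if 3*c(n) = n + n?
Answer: -388/3 ≈ -129.33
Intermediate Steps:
c(n) = 2*n/3 (c(n) = (n + n)/3 = (2*n)/3 = 2*n/3)
c(4) + 6*(-13 - 9) = (2/3)*4 + 6*(-13 - 9) = 8/3 + 6*(-22) = 8/3 - 132 = -388/3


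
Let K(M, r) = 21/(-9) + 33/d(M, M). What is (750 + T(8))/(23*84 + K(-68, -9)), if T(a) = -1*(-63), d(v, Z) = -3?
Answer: 2439/5756 ≈ 0.42373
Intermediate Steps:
T(a) = 63
K(M, r) = -40/3 (K(M, r) = 21/(-9) + 33/(-3) = 21*(-⅑) + 33*(-⅓) = -7/3 - 11 = -40/3)
(750 + T(8))/(23*84 + K(-68, -9)) = (750 + 63)/(23*84 - 40/3) = 813/(1932 - 40/3) = 813/(5756/3) = 813*(3/5756) = 2439/5756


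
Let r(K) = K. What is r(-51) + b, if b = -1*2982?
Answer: -3033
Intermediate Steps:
b = -2982
r(-51) + b = -51 - 2982 = -3033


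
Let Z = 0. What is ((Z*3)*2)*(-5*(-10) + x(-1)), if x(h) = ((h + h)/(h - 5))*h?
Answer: 0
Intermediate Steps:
x(h) = 2*h²/(-5 + h) (x(h) = ((2*h)/(-5 + h))*h = (2*h/(-5 + h))*h = 2*h²/(-5 + h))
((Z*3)*2)*(-5*(-10) + x(-1)) = ((0*3)*2)*(-5*(-10) + 2*(-1)²/(-5 - 1)) = (0*2)*(50 + 2*1/(-6)) = 0*(50 + 2*1*(-⅙)) = 0*(50 - ⅓) = 0*(149/3) = 0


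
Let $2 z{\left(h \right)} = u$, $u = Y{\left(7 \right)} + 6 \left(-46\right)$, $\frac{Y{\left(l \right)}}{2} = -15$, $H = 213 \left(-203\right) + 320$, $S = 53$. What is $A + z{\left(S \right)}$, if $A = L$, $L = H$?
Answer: $-43072$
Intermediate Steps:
$H = -42919$ ($H = -43239 + 320 = -42919$)
$L = -42919$
$Y{\left(l \right)} = -30$ ($Y{\left(l \right)} = 2 \left(-15\right) = -30$)
$A = -42919$
$u = -306$ ($u = -30 + 6 \left(-46\right) = -30 - 276 = -306$)
$z{\left(h \right)} = -153$ ($z{\left(h \right)} = \frac{1}{2} \left(-306\right) = -153$)
$A + z{\left(S \right)} = -42919 - 153 = -43072$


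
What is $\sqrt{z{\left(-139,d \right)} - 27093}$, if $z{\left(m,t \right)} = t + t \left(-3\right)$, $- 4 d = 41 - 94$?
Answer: $\frac{i \sqrt{108478}}{2} \approx 164.68 i$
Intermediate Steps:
$d = \frac{53}{4}$ ($d = - \frac{41 - 94}{4} = \left(- \frac{1}{4}\right) \left(-53\right) = \frac{53}{4} \approx 13.25$)
$z{\left(m,t \right)} = - 2 t$ ($z{\left(m,t \right)} = t - 3 t = - 2 t$)
$\sqrt{z{\left(-139,d \right)} - 27093} = \sqrt{\left(-2\right) \frac{53}{4} - 27093} = \sqrt{- \frac{53}{2} - 27093} = \sqrt{- \frac{54239}{2}} = \frac{i \sqrt{108478}}{2}$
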